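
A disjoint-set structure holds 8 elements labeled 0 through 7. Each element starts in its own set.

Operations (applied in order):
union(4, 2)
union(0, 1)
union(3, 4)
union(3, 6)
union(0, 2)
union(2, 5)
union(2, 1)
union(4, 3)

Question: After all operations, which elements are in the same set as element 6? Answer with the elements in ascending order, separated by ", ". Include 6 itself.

Answer: 0, 1, 2, 3, 4, 5, 6

Derivation:
Step 1: union(4, 2) -> merged; set of 4 now {2, 4}
Step 2: union(0, 1) -> merged; set of 0 now {0, 1}
Step 3: union(3, 4) -> merged; set of 3 now {2, 3, 4}
Step 4: union(3, 6) -> merged; set of 3 now {2, 3, 4, 6}
Step 5: union(0, 2) -> merged; set of 0 now {0, 1, 2, 3, 4, 6}
Step 6: union(2, 5) -> merged; set of 2 now {0, 1, 2, 3, 4, 5, 6}
Step 7: union(2, 1) -> already same set; set of 2 now {0, 1, 2, 3, 4, 5, 6}
Step 8: union(4, 3) -> already same set; set of 4 now {0, 1, 2, 3, 4, 5, 6}
Component of 6: {0, 1, 2, 3, 4, 5, 6}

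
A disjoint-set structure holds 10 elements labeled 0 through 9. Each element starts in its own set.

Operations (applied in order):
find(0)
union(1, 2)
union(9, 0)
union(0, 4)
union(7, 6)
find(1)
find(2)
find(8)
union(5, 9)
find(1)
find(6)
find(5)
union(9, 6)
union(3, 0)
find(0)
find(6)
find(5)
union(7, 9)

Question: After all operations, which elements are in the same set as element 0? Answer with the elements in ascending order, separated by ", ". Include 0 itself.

Answer: 0, 3, 4, 5, 6, 7, 9

Derivation:
Step 1: find(0) -> no change; set of 0 is {0}
Step 2: union(1, 2) -> merged; set of 1 now {1, 2}
Step 3: union(9, 0) -> merged; set of 9 now {0, 9}
Step 4: union(0, 4) -> merged; set of 0 now {0, 4, 9}
Step 5: union(7, 6) -> merged; set of 7 now {6, 7}
Step 6: find(1) -> no change; set of 1 is {1, 2}
Step 7: find(2) -> no change; set of 2 is {1, 2}
Step 8: find(8) -> no change; set of 8 is {8}
Step 9: union(5, 9) -> merged; set of 5 now {0, 4, 5, 9}
Step 10: find(1) -> no change; set of 1 is {1, 2}
Step 11: find(6) -> no change; set of 6 is {6, 7}
Step 12: find(5) -> no change; set of 5 is {0, 4, 5, 9}
Step 13: union(9, 6) -> merged; set of 9 now {0, 4, 5, 6, 7, 9}
Step 14: union(3, 0) -> merged; set of 3 now {0, 3, 4, 5, 6, 7, 9}
Step 15: find(0) -> no change; set of 0 is {0, 3, 4, 5, 6, 7, 9}
Step 16: find(6) -> no change; set of 6 is {0, 3, 4, 5, 6, 7, 9}
Step 17: find(5) -> no change; set of 5 is {0, 3, 4, 5, 6, 7, 9}
Step 18: union(7, 9) -> already same set; set of 7 now {0, 3, 4, 5, 6, 7, 9}
Component of 0: {0, 3, 4, 5, 6, 7, 9}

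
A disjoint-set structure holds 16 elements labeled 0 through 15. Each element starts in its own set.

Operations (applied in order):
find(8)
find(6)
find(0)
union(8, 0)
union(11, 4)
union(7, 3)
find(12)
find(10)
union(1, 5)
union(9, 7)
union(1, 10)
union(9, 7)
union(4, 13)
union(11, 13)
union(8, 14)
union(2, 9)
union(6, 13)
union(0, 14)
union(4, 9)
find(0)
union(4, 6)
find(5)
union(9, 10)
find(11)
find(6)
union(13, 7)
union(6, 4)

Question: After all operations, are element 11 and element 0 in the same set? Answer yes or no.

Step 1: find(8) -> no change; set of 8 is {8}
Step 2: find(6) -> no change; set of 6 is {6}
Step 3: find(0) -> no change; set of 0 is {0}
Step 4: union(8, 0) -> merged; set of 8 now {0, 8}
Step 5: union(11, 4) -> merged; set of 11 now {4, 11}
Step 6: union(7, 3) -> merged; set of 7 now {3, 7}
Step 7: find(12) -> no change; set of 12 is {12}
Step 8: find(10) -> no change; set of 10 is {10}
Step 9: union(1, 5) -> merged; set of 1 now {1, 5}
Step 10: union(9, 7) -> merged; set of 9 now {3, 7, 9}
Step 11: union(1, 10) -> merged; set of 1 now {1, 5, 10}
Step 12: union(9, 7) -> already same set; set of 9 now {3, 7, 9}
Step 13: union(4, 13) -> merged; set of 4 now {4, 11, 13}
Step 14: union(11, 13) -> already same set; set of 11 now {4, 11, 13}
Step 15: union(8, 14) -> merged; set of 8 now {0, 8, 14}
Step 16: union(2, 9) -> merged; set of 2 now {2, 3, 7, 9}
Step 17: union(6, 13) -> merged; set of 6 now {4, 6, 11, 13}
Step 18: union(0, 14) -> already same set; set of 0 now {0, 8, 14}
Step 19: union(4, 9) -> merged; set of 4 now {2, 3, 4, 6, 7, 9, 11, 13}
Step 20: find(0) -> no change; set of 0 is {0, 8, 14}
Step 21: union(4, 6) -> already same set; set of 4 now {2, 3, 4, 6, 7, 9, 11, 13}
Step 22: find(5) -> no change; set of 5 is {1, 5, 10}
Step 23: union(9, 10) -> merged; set of 9 now {1, 2, 3, 4, 5, 6, 7, 9, 10, 11, 13}
Step 24: find(11) -> no change; set of 11 is {1, 2, 3, 4, 5, 6, 7, 9, 10, 11, 13}
Step 25: find(6) -> no change; set of 6 is {1, 2, 3, 4, 5, 6, 7, 9, 10, 11, 13}
Step 26: union(13, 7) -> already same set; set of 13 now {1, 2, 3, 4, 5, 6, 7, 9, 10, 11, 13}
Step 27: union(6, 4) -> already same set; set of 6 now {1, 2, 3, 4, 5, 6, 7, 9, 10, 11, 13}
Set of 11: {1, 2, 3, 4, 5, 6, 7, 9, 10, 11, 13}; 0 is not a member.

Answer: no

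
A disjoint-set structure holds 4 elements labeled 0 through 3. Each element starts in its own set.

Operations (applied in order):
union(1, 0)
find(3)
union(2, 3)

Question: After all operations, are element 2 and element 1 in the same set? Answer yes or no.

Answer: no

Derivation:
Step 1: union(1, 0) -> merged; set of 1 now {0, 1}
Step 2: find(3) -> no change; set of 3 is {3}
Step 3: union(2, 3) -> merged; set of 2 now {2, 3}
Set of 2: {2, 3}; 1 is not a member.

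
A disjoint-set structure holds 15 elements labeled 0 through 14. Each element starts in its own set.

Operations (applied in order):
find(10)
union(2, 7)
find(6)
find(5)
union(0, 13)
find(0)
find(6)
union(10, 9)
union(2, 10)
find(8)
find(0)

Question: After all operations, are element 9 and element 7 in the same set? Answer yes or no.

Step 1: find(10) -> no change; set of 10 is {10}
Step 2: union(2, 7) -> merged; set of 2 now {2, 7}
Step 3: find(6) -> no change; set of 6 is {6}
Step 4: find(5) -> no change; set of 5 is {5}
Step 5: union(0, 13) -> merged; set of 0 now {0, 13}
Step 6: find(0) -> no change; set of 0 is {0, 13}
Step 7: find(6) -> no change; set of 6 is {6}
Step 8: union(10, 9) -> merged; set of 10 now {9, 10}
Step 9: union(2, 10) -> merged; set of 2 now {2, 7, 9, 10}
Step 10: find(8) -> no change; set of 8 is {8}
Step 11: find(0) -> no change; set of 0 is {0, 13}
Set of 9: {2, 7, 9, 10}; 7 is a member.

Answer: yes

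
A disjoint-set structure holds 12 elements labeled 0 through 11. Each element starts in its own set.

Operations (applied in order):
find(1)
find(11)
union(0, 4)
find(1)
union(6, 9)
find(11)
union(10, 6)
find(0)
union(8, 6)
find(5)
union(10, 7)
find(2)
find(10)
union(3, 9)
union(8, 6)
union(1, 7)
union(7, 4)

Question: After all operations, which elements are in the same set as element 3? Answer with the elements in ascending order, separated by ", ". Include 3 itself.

Answer: 0, 1, 3, 4, 6, 7, 8, 9, 10

Derivation:
Step 1: find(1) -> no change; set of 1 is {1}
Step 2: find(11) -> no change; set of 11 is {11}
Step 3: union(0, 4) -> merged; set of 0 now {0, 4}
Step 4: find(1) -> no change; set of 1 is {1}
Step 5: union(6, 9) -> merged; set of 6 now {6, 9}
Step 6: find(11) -> no change; set of 11 is {11}
Step 7: union(10, 6) -> merged; set of 10 now {6, 9, 10}
Step 8: find(0) -> no change; set of 0 is {0, 4}
Step 9: union(8, 6) -> merged; set of 8 now {6, 8, 9, 10}
Step 10: find(5) -> no change; set of 5 is {5}
Step 11: union(10, 7) -> merged; set of 10 now {6, 7, 8, 9, 10}
Step 12: find(2) -> no change; set of 2 is {2}
Step 13: find(10) -> no change; set of 10 is {6, 7, 8, 9, 10}
Step 14: union(3, 9) -> merged; set of 3 now {3, 6, 7, 8, 9, 10}
Step 15: union(8, 6) -> already same set; set of 8 now {3, 6, 7, 8, 9, 10}
Step 16: union(1, 7) -> merged; set of 1 now {1, 3, 6, 7, 8, 9, 10}
Step 17: union(7, 4) -> merged; set of 7 now {0, 1, 3, 4, 6, 7, 8, 9, 10}
Component of 3: {0, 1, 3, 4, 6, 7, 8, 9, 10}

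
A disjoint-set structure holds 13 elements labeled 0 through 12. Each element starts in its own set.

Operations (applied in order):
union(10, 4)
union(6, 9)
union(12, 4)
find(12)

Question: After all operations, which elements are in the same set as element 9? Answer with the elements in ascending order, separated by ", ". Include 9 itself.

Answer: 6, 9

Derivation:
Step 1: union(10, 4) -> merged; set of 10 now {4, 10}
Step 2: union(6, 9) -> merged; set of 6 now {6, 9}
Step 3: union(12, 4) -> merged; set of 12 now {4, 10, 12}
Step 4: find(12) -> no change; set of 12 is {4, 10, 12}
Component of 9: {6, 9}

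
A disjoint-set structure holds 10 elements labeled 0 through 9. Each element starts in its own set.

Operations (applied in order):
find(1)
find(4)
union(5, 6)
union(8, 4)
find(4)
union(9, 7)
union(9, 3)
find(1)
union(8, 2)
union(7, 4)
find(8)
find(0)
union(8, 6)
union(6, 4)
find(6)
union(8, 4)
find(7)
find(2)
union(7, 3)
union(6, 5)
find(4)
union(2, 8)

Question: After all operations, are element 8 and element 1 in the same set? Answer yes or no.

Step 1: find(1) -> no change; set of 1 is {1}
Step 2: find(4) -> no change; set of 4 is {4}
Step 3: union(5, 6) -> merged; set of 5 now {5, 6}
Step 4: union(8, 4) -> merged; set of 8 now {4, 8}
Step 5: find(4) -> no change; set of 4 is {4, 8}
Step 6: union(9, 7) -> merged; set of 9 now {7, 9}
Step 7: union(9, 3) -> merged; set of 9 now {3, 7, 9}
Step 8: find(1) -> no change; set of 1 is {1}
Step 9: union(8, 2) -> merged; set of 8 now {2, 4, 8}
Step 10: union(7, 4) -> merged; set of 7 now {2, 3, 4, 7, 8, 9}
Step 11: find(8) -> no change; set of 8 is {2, 3, 4, 7, 8, 9}
Step 12: find(0) -> no change; set of 0 is {0}
Step 13: union(8, 6) -> merged; set of 8 now {2, 3, 4, 5, 6, 7, 8, 9}
Step 14: union(6, 4) -> already same set; set of 6 now {2, 3, 4, 5, 6, 7, 8, 9}
Step 15: find(6) -> no change; set of 6 is {2, 3, 4, 5, 6, 7, 8, 9}
Step 16: union(8, 4) -> already same set; set of 8 now {2, 3, 4, 5, 6, 7, 8, 9}
Step 17: find(7) -> no change; set of 7 is {2, 3, 4, 5, 6, 7, 8, 9}
Step 18: find(2) -> no change; set of 2 is {2, 3, 4, 5, 6, 7, 8, 9}
Step 19: union(7, 3) -> already same set; set of 7 now {2, 3, 4, 5, 6, 7, 8, 9}
Step 20: union(6, 5) -> already same set; set of 6 now {2, 3, 4, 5, 6, 7, 8, 9}
Step 21: find(4) -> no change; set of 4 is {2, 3, 4, 5, 6, 7, 8, 9}
Step 22: union(2, 8) -> already same set; set of 2 now {2, 3, 4, 5, 6, 7, 8, 9}
Set of 8: {2, 3, 4, 5, 6, 7, 8, 9}; 1 is not a member.

Answer: no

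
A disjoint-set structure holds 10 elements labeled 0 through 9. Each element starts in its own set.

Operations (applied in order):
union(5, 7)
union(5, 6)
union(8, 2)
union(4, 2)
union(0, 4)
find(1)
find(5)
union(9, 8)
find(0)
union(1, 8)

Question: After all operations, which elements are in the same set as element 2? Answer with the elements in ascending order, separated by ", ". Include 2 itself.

Step 1: union(5, 7) -> merged; set of 5 now {5, 7}
Step 2: union(5, 6) -> merged; set of 5 now {5, 6, 7}
Step 3: union(8, 2) -> merged; set of 8 now {2, 8}
Step 4: union(4, 2) -> merged; set of 4 now {2, 4, 8}
Step 5: union(0, 4) -> merged; set of 0 now {0, 2, 4, 8}
Step 6: find(1) -> no change; set of 1 is {1}
Step 7: find(5) -> no change; set of 5 is {5, 6, 7}
Step 8: union(9, 8) -> merged; set of 9 now {0, 2, 4, 8, 9}
Step 9: find(0) -> no change; set of 0 is {0, 2, 4, 8, 9}
Step 10: union(1, 8) -> merged; set of 1 now {0, 1, 2, 4, 8, 9}
Component of 2: {0, 1, 2, 4, 8, 9}

Answer: 0, 1, 2, 4, 8, 9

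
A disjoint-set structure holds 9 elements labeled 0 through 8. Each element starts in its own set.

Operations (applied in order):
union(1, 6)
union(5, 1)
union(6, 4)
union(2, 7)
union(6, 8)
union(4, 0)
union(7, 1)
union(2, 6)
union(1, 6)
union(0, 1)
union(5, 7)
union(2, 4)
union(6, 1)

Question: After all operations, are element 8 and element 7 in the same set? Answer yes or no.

Answer: yes

Derivation:
Step 1: union(1, 6) -> merged; set of 1 now {1, 6}
Step 2: union(5, 1) -> merged; set of 5 now {1, 5, 6}
Step 3: union(6, 4) -> merged; set of 6 now {1, 4, 5, 6}
Step 4: union(2, 7) -> merged; set of 2 now {2, 7}
Step 5: union(6, 8) -> merged; set of 6 now {1, 4, 5, 6, 8}
Step 6: union(4, 0) -> merged; set of 4 now {0, 1, 4, 5, 6, 8}
Step 7: union(7, 1) -> merged; set of 7 now {0, 1, 2, 4, 5, 6, 7, 8}
Step 8: union(2, 6) -> already same set; set of 2 now {0, 1, 2, 4, 5, 6, 7, 8}
Step 9: union(1, 6) -> already same set; set of 1 now {0, 1, 2, 4, 5, 6, 7, 8}
Step 10: union(0, 1) -> already same set; set of 0 now {0, 1, 2, 4, 5, 6, 7, 8}
Step 11: union(5, 7) -> already same set; set of 5 now {0, 1, 2, 4, 5, 6, 7, 8}
Step 12: union(2, 4) -> already same set; set of 2 now {0, 1, 2, 4, 5, 6, 7, 8}
Step 13: union(6, 1) -> already same set; set of 6 now {0, 1, 2, 4, 5, 6, 7, 8}
Set of 8: {0, 1, 2, 4, 5, 6, 7, 8}; 7 is a member.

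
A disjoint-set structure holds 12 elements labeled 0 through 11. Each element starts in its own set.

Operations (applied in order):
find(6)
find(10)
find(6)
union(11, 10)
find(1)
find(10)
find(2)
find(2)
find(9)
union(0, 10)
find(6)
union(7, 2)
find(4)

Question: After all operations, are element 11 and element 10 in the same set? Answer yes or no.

Answer: yes

Derivation:
Step 1: find(6) -> no change; set of 6 is {6}
Step 2: find(10) -> no change; set of 10 is {10}
Step 3: find(6) -> no change; set of 6 is {6}
Step 4: union(11, 10) -> merged; set of 11 now {10, 11}
Step 5: find(1) -> no change; set of 1 is {1}
Step 6: find(10) -> no change; set of 10 is {10, 11}
Step 7: find(2) -> no change; set of 2 is {2}
Step 8: find(2) -> no change; set of 2 is {2}
Step 9: find(9) -> no change; set of 9 is {9}
Step 10: union(0, 10) -> merged; set of 0 now {0, 10, 11}
Step 11: find(6) -> no change; set of 6 is {6}
Step 12: union(7, 2) -> merged; set of 7 now {2, 7}
Step 13: find(4) -> no change; set of 4 is {4}
Set of 11: {0, 10, 11}; 10 is a member.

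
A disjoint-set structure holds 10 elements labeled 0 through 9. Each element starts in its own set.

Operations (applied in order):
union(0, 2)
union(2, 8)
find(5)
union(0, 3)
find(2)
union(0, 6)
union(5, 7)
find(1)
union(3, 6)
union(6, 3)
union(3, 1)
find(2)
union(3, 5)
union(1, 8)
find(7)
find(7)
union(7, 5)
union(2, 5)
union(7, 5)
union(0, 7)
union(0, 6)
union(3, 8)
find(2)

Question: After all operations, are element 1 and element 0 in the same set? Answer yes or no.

Answer: yes

Derivation:
Step 1: union(0, 2) -> merged; set of 0 now {0, 2}
Step 2: union(2, 8) -> merged; set of 2 now {0, 2, 8}
Step 3: find(5) -> no change; set of 5 is {5}
Step 4: union(0, 3) -> merged; set of 0 now {0, 2, 3, 8}
Step 5: find(2) -> no change; set of 2 is {0, 2, 3, 8}
Step 6: union(0, 6) -> merged; set of 0 now {0, 2, 3, 6, 8}
Step 7: union(5, 7) -> merged; set of 5 now {5, 7}
Step 8: find(1) -> no change; set of 1 is {1}
Step 9: union(3, 6) -> already same set; set of 3 now {0, 2, 3, 6, 8}
Step 10: union(6, 3) -> already same set; set of 6 now {0, 2, 3, 6, 8}
Step 11: union(3, 1) -> merged; set of 3 now {0, 1, 2, 3, 6, 8}
Step 12: find(2) -> no change; set of 2 is {0, 1, 2, 3, 6, 8}
Step 13: union(3, 5) -> merged; set of 3 now {0, 1, 2, 3, 5, 6, 7, 8}
Step 14: union(1, 8) -> already same set; set of 1 now {0, 1, 2, 3, 5, 6, 7, 8}
Step 15: find(7) -> no change; set of 7 is {0, 1, 2, 3, 5, 6, 7, 8}
Step 16: find(7) -> no change; set of 7 is {0, 1, 2, 3, 5, 6, 7, 8}
Step 17: union(7, 5) -> already same set; set of 7 now {0, 1, 2, 3, 5, 6, 7, 8}
Step 18: union(2, 5) -> already same set; set of 2 now {0, 1, 2, 3, 5, 6, 7, 8}
Step 19: union(7, 5) -> already same set; set of 7 now {0, 1, 2, 3, 5, 6, 7, 8}
Step 20: union(0, 7) -> already same set; set of 0 now {0, 1, 2, 3, 5, 6, 7, 8}
Step 21: union(0, 6) -> already same set; set of 0 now {0, 1, 2, 3, 5, 6, 7, 8}
Step 22: union(3, 8) -> already same set; set of 3 now {0, 1, 2, 3, 5, 6, 7, 8}
Step 23: find(2) -> no change; set of 2 is {0, 1, 2, 3, 5, 6, 7, 8}
Set of 1: {0, 1, 2, 3, 5, 6, 7, 8}; 0 is a member.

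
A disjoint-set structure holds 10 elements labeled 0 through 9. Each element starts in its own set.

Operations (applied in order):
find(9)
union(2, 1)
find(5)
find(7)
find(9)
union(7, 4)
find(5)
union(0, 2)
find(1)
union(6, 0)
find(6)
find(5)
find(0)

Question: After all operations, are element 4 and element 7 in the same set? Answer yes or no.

Step 1: find(9) -> no change; set of 9 is {9}
Step 2: union(2, 1) -> merged; set of 2 now {1, 2}
Step 3: find(5) -> no change; set of 5 is {5}
Step 4: find(7) -> no change; set of 7 is {7}
Step 5: find(9) -> no change; set of 9 is {9}
Step 6: union(7, 4) -> merged; set of 7 now {4, 7}
Step 7: find(5) -> no change; set of 5 is {5}
Step 8: union(0, 2) -> merged; set of 0 now {0, 1, 2}
Step 9: find(1) -> no change; set of 1 is {0, 1, 2}
Step 10: union(6, 0) -> merged; set of 6 now {0, 1, 2, 6}
Step 11: find(6) -> no change; set of 6 is {0, 1, 2, 6}
Step 12: find(5) -> no change; set of 5 is {5}
Step 13: find(0) -> no change; set of 0 is {0, 1, 2, 6}
Set of 4: {4, 7}; 7 is a member.

Answer: yes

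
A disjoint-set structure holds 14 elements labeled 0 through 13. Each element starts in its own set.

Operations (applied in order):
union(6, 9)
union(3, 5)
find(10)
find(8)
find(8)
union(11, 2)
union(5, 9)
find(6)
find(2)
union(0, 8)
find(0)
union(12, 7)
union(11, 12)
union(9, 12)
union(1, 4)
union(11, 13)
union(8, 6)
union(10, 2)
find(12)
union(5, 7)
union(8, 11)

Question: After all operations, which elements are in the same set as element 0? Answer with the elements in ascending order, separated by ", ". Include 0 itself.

Answer: 0, 2, 3, 5, 6, 7, 8, 9, 10, 11, 12, 13

Derivation:
Step 1: union(6, 9) -> merged; set of 6 now {6, 9}
Step 2: union(3, 5) -> merged; set of 3 now {3, 5}
Step 3: find(10) -> no change; set of 10 is {10}
Step 4: find(8) -> no change; set of 8 is {8}
Step 5: find(8) -> no change; set of 8 is {8}
Step 6: union(11, 2) -> merged; set of 11 now {2, 11}
Step 7: union(5, 9) -> merged; set of 5 now {3, 5, 6, 9}
Step 8: find(6) -> no change; set of 6 is {3, 5, 6, 9}
Step 9: find(2) -> no change; set of 2 is {2, 11}
Step 10: union(0, 8) -> merged; set of 0 now {0, 8}
Step 11: find(0) -> no change; set of 0 is {0, 8}
Step 12: union(12, 7) -> merged; set of 12 now {7, 12}
Step 13: union(11, 12) -> merged; set of 11 now {2, 7, 11, 12}
Step 14: union(9, 12) -> merged; set of 9 now {2, 3, 5, 6, 7, 9, 11, 12}
Step 15: union(1, 4) -> merged; set of 1 now {1, 4}
Step 16: union(11, 13) -> merged; set of 11 now {2, 3, 5, 6, 7, 9, 11, 12, 13}
Step 17: union(8, 6) -> merged; set of 8 now {0, 2, 3, 5, 6, 7, 8, 9, 11, 12, 13}
Step 18: union(10, 2) -> merged; set of 10 now {0, 2, 3, 5, 6, 7, 8, 9, 10, 11, 12, 13}
Step 19: find(12) -> no change; set of 12 is {0, 2, 3, 5, 6, 7, 8, 9, 10, 11, 12, 13}
Step 20: union(5, 7) -> already same set; set of 5 now {0, 2, 3, 5, 6, 7, 8, 9, 10, 11, 12, 13}
Step 21: union(8, 11) -> already same set; set of 8 now {0, 2, 3, 5, 6, 7, 8, 9, 10, 11, 12, 13}
Component of 0: {0, 2, 3, 5, 6, 7, 8, 9, 10, 11, 12, 13}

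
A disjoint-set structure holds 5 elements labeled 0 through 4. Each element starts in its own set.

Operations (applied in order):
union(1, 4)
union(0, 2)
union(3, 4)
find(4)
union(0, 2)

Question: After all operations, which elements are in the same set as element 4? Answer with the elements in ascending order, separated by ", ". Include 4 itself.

Answer: 1, 3, 4

Derivation:
Step 1: union(1, 4) -> merged; set of 1 now {1, 4}
Step 2: union(0, 2) -> merged; set of 0 now {0, 2}
Step 3: union(3, 4) -> merged; set of 3 now {1, 3, 4}
Step 4: find(4) -> no change; set of 4 is {1, 3, 4}
Step 5: union(0, 2) -> already same set; set of 0 now {0, 2}
Component of 4: {1, 3, 4}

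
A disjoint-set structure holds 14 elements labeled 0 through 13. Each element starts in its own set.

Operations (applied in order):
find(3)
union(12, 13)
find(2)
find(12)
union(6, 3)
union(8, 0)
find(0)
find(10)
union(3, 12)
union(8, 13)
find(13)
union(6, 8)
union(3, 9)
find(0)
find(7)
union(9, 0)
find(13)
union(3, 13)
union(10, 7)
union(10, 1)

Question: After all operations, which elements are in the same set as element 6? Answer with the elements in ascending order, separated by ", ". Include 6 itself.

Step 1: find(3) -> no change; set of 3 is {3}
Step 2: union(12, 13) -> merged; set of 12 now {12, 13}
Step 3: find(2) -> no change; set of 2 is {2}
Step 4: find(12) -> no change; set of 12 is {12, 13}
Step 5: union(6, 3) -> merged; set of 6 now {3, 6}
Step 6: union(8, 0) -> merged; set of 8 now {0, 8}
Step 7: find(0) -> no change; set of 0 is {0, 8}
Step 8: find(10) -> no change; set of 10 is {10}
Step 9: union(3, 12) -> merged; set of 3 now {3, 6, 12, 13}
Step 10: union(8, 13) -> merged; set of 8 now {0, 3, 6, 8, 12, 13}
Step 11: find(13) -> no change; set of 13 is {0, 3, 6, 8, 12, 13}
Step 12: union(6, 8) -> already same set; set of 6 now {0, 3, 6, 8, 12, 13}
Step 13: union(3, 9) -> merged; set of 3 now {0, 3, 6, 8, 9, 12, 13}
Step 14: find(0) -> no change; set of 0 is {0, 3, 6, 8, 9, 12, 13}
Step 15: find(7) -> no change; set of 7 is {7}
Step 16: union(9, 0) -> already same set; set of 9 now {0, 3, 6, 8, 9, 12, 13}
Step 17: find(13) -> no change; set of 13 is {0, 3, 6, 8, 9, 12, 13}
Step 18: union(3, 13) -> already same set; set of 3 now {0, 3, 6, 8, 9, 12, 13}
Step 19: union(10, 7) -> merged; set of 10 now {7, 10}
Step 20: union(10, 1) -> merged; set of 10 now {1, 7, 10}
Component of 6: {0, 3, 6, 8, 9, 12, 13}

Answer: 0, 3, 6, 8, 9, 12, 13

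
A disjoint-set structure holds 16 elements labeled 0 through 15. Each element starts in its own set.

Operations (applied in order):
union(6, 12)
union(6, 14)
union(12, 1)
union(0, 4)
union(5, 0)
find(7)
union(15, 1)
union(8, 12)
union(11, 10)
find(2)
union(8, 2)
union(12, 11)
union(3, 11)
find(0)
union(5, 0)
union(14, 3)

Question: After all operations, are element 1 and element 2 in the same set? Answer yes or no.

Step 1: union(6, 12) -> merged; set of 6 now {6, 12}
Step 2: union(6, 14) -> merged; set of 6 now {6, 12, 14}
Step 3: union(12, 1) -> merged; set of 12 now {1, 6, 12, 14}
Step 4: union(0, 4) -> merged; set of 0 now {0, 4}
Step 5: union(5, 0) -> merged; set of 5 now {0, 4, 5}
Step 6: find(7) -> no change; set of 7 is {7}
Step 7: union(15, 1) -> merged; set of 15 now {1, 6, 12, 14, 15}
Step 8: union(8, 12) -> merged; set of 8 now {1, 6, 8, 12, 14, 15}
Step 9: union(11, 10) -> merged; set of 11 now {10, 11}
Step 10: find(2) -> no change; set of 2 is {2}
Step 11: union(8, 2) -> merged; set of 8 now {1, 2, 6, 8, 12, 14, 15}
Step 12: union(12, 11) -> merged; set of 12 now {1, 2, 6, 8, 10, 11, 12, 14, 15}
Step 13: union(3, 11) -> merged; set of 3 now {1, 2, 3, 6, 8, 10, 11, 12, 14, 15}
Step 14: find(0) -> no change; set of 0 is {0, 4, 5}
Step 15: union(5, 0) -> already same set; set of 5 now {0, 4, 5}
Step 16: union(14, 3) -> already same set; set of 14 now {1, 2, 3, 6, 8, 10, 11, 12, 14, 15}
Set of 1: {1, 2, 3, 6, 8, 10, 11, 12, 14, 15}; 2 is a member.

Answer: yes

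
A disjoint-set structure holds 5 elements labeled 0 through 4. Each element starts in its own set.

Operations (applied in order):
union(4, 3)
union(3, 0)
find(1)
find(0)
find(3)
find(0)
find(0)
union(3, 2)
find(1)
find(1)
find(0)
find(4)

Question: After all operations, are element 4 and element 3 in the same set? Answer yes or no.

Answer: yes

Derivation:
Step 1: union(4, 3) -> merged; set of 4 now {3, 4}
Step 2: union(3, 0) -> merged; set of 3 now {0, 3, 4}
Step 3: find(1) -> no change; set of 1 is {1}
Step 4: find(0) -> no change; set of 0 is {0, 3, 4}
Step 5: find(3) -> no change; set of 3 is {0, 3, 4}
Step 6: find(0) -> no change; set of 0 is {0, 3, 4}
Step 7: find(0) -> no change; set of 0 is {0, 3, 4}
Step 8: union(3, 2) -> merged; set of 3 now {0, 2, 3, 4}
Step 9: find(1) -> no change; set of 1 is {1}
Step 10: find(1) -> no change; set of 1 is {1}
Step 11: find(0) -> no change; set of 0 is {0, 2, 3, 4}
Step 12: find(4) -> no change; set of 4 is {0, 2, 3, 4}
Set of 4: {0, 2, 3, 4}; 3 is a member.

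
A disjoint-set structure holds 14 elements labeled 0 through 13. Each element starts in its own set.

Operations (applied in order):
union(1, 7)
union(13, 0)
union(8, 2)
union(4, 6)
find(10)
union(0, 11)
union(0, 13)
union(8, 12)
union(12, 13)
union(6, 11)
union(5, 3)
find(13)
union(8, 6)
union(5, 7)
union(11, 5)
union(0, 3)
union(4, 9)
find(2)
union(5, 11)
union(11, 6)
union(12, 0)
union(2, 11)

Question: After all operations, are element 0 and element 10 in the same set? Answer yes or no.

Step 1: union(1, 7) -> merged; set of 1 now {1, 7}
Step 2: union(13, 0) -> merged; set of 13 now {0, 13}
Step 3: union(8, 2) -> merged; set of 8 now {2, 8}
Step 4: union(4, 6) -> merged; set of 4 now {4, 6}
Step 5: find(10) -> no change; set of 10 is {10}
Step 6: union(0, 11) -> merged; set of 0 now {0, 11, 13}
Step 7: union(0, 13) -> already same set; set of 0 now {0, 11, 13}
Step 8: union(8, 12) -> merged; set of 8 now {2, 8, 12}
Step 9: union(12, 13) -> merged; set of 12 now {0, 2, 8, 11, 12, 13}
Step 10: union(6, 11) -> merged; set of 6 now {0, 2, 4, 6, 8, 11, 12, 13}
Step 11: union(5, 3) -> merged; set of 5 now {3, 5}
Step 12: find(13) -> no change; set of 13 is {0, 2, 4, 6, 8, 11, 12, 13}
Step 13: union(8, 6) -> already same set; set of 8 now {0, 2, 4, 6, 8, 11, 12, 13}
Step 14: union(5, 7) -> merged; set of 5 now {1, 3, 5, 7}
Step 15: union(11, 5) -> merged; set of 11 now {0, 1, 2, 3, 4, 5, 6, 7, 8, 11, 12, 13}
Step 16: union(0, 3) -> already same set; set of 0 now {0, 1, 2, 3, 4, 5, 6, 7, 8, 11, 12, 13}
Step 17: union(4, 9) -> merged; set of 4 now {0, 1, 2, 3, 4, 5, 6, 7, 8, 9, 11, 12, 13}
Step 18: find(2) -> no change; set of 2 is {0, 1, 2, 3, 4, 5, 6, 7, 8, 9, 11, 12, 13}
Step 19: union(5, 11) -> already same set; set of 5 now {0, 1, 2, 3, 4, 5, 6, 7, 8, 9, 11, 12, 13}
Step 20: union(11, 6) -> already same set; set of 11 now {0, 1, 2, 3, 4, 5, 6, 7, 8, 9, 11, 12, 13}
Step 21: union(12, 0) -> already same set; set of 12 now {0, 1, 2, 3, 4, 5, 6, 7, 8, 9, 11, 12, 13}
Step 22: union(2, 11) -> already same set; set of 2 now {0, 1, 2, 3, 4, 5, 6, 7, 8, 9, 11, 12, 13}
Set of 0: {0, 1, 2, 3, 4, 5, 6, 7, 8, 9, 11, 12, 13}; 10 is not a member.

Answer: no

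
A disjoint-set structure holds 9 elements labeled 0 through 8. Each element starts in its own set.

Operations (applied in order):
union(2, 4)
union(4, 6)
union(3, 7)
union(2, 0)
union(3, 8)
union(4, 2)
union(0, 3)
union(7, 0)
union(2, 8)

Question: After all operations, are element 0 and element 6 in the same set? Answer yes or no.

Step 1: union(2, 4) -> merged; set of 2 now {2, 4}
Step 2: union(4, 6) -> merged; set of 4 now {2, 4, 6}
Step 3: union(3, 7) -> merged; set of 3 now {3, 7}
Step 4: union(2, 0) -> merged; set of 2 now {0, 2, 4, 6}
Step 5: union(3, 8) -> merged; set of 3 now {3, 7, 8}
Step 6: union(4, 2) -> already same set; set of 4 now {0, 2, 4, 6}
Step 7: union(0, 3) -> merged; set of 0 now {0, 2, 3, 4, 6, 7, 8}
Step 8: union(7, 0) -> already same set; set of 7 now {0, 2, 3, 4, 6, 7, 8}
Step 9: union(2, 8) -> already same set; set of 2 now {0, 2, 3, 4, 6, 7, 8}
Set of 0: {0, 2, 3, 4, 6, 7, 8}; 6 is a member.

Answer: yes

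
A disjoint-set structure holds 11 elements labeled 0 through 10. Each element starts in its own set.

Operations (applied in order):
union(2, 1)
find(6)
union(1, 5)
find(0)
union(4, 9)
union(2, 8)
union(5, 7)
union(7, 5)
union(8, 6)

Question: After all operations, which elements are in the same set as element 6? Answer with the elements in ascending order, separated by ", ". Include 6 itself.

Step 1: union(2, 1) -> merged; set of 2 now {1, 2}
Step 2: find(6) -> no change; set of 6 is {6}
Step 3: union(1, 5) -> merged; set of 1 now {1, 2, 5}
Step 4: find(0) -> no change; set of 0 is {0}
Step 5: union(4, 9) -> merged; set of 4 now {4, 9}
Step 6: union(2, 8) -> merged; set of 2 now {1, 2, 5, 8}
Step 7: union(5, 7) -> merged; set of 5 now {1, 2, 5, 7, 8}
Step 8: union(7, 5) -> already same set; set of 7 now {1, 2, 5, 7, 8}
Step 9: union(8, 6) -> merged; set of 8 now {1, 2, 5, 6, 7, 8}
Component of 6: {1, 2, 5, 6, 7, 8}

Answer: 1, 2, 5, 6, 7, 8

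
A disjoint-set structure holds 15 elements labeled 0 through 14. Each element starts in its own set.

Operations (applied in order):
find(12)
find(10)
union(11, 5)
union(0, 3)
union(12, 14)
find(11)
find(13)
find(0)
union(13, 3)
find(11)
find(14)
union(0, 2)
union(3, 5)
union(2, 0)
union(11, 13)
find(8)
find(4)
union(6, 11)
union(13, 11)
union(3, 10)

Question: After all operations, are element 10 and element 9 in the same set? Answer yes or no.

Step 1: find(12) -> no change; set of 12 is {12}
Step 2: find(10) -> no change; set of 10 is {10}
Step 3: union(11, 5) -> merged; set of 11 now {5, 11}
Step 4: union(0, 3) -> merged; set of 0 now {0, 3}
Step 5: union(12, 14) -> merged; set of 12 now {12, 14}
Step 6: find(11) -> no change; set of 11 is {5, 11}
Step 7: find(13) -> no change; set of 13 is {13}
Step 8: find(0) -> no change; set of 0 is {0, 3}
Step 9: union(13, 3) -> merged; set of 13 now {0, 3, 13}
Step 10: find(11) -> no change; set of 11 is {5, 11}
Step 11: find(14) -> no change; set of 14 is {12, 14}
Step 12: union(0, 2) -> merged; set of 0 now {0, 2, 3, 13}
Step 13: union(3, 5) -> merged; set of 3 now {0, 2, 3, 5, 11, 13}
Step 14: union(2, 0) -> already same set; set of 2 now {0, 2, 3, 5, 11, 13}
Step 15: union(11, 13) -> already same set; set of 11 now {0, 2, 3, 5, 11, 13}
Step 16: find(8) -> no change; set of 8 is {8}
Step 17: find(4) -> no change; set of 4 is {4}
Step 18: union(6, 11) -> merged; set of 6 now {0, 2, 3, 5, 6, 11, 13}
Step 19: union(13, 11) -> already same set; set of 13 now {0, 2, 3, 5, 6, 11, 13}
Step 20: union(3, 10) -> merged; set of 3 now {0, 2, 3, 5, 6, 10, 11, 13}
Set of 10: {0, 2, 3, 5, 6, 10, 11, 13}; 9 is not a member.

Answer: no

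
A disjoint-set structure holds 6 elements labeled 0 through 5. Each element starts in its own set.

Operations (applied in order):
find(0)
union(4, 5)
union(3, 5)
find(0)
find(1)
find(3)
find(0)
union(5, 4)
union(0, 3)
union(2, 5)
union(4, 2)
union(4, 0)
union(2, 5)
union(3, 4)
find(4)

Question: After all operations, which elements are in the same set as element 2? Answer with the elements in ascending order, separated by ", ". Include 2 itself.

Answer: 0, 2, 3, 4, 5

Derivation:
Step 1: find(0) -> no change; set of 0 is {0}
Step 2: union(4, 5) -> merged; set of 4 now {4, 5}
Step 3: union(3, 5) -> merged; set of 3 now {3, 4, 5}
Step 4: find(0) -> no change; set of 0 is {0}
Step 5: find(1) -> no change; set of 1 is {1}
Step 6: find(3) -> no change; set of 3 is {3, 4, 5}
Step 7: find(0) -> no change; set of 0 is {0}
Step 8: union(5, 4) -> already same set; set of 5 now {3, 4, 5}
Step 9: union(0, 3) -> merged; set of 0 now {0, 3, 4, 5}
Step 10: union(2, 5) -> merged; set of 2 now {0, 2, 3, 4, 5}
Step 11: union(4, 2) -> already same set; set of 4 now {0, 2, 3, 4, 5}
Step 12: union(4, 0) -> already same set; set of 4 now {0, 2, 3, 4, 5}
Step 13: union(2, 5) -> already same set; set of 2 now {0, 2, 3, 4, 5}
Step 14: union(3, 4) -> already same set; set of 3 now {0, 2, 3, 4, 5}
Step 15: find(4) -> no change; set of 4 is {0, 2, 3, 4, 5}
Component of 2: {0, 2, 3, 4, 5}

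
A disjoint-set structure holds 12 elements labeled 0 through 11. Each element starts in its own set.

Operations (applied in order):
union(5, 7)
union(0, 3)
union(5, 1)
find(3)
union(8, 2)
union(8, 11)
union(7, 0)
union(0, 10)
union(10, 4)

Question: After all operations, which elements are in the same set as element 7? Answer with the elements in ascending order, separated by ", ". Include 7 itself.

Answer: 0, 1, 3, 4, 5, 7, 10

Derivation:
Step 1: union(5, 7) -> merged; set of 5 now {5, 7}
Step 2: union(0, 3) -> merged; set of 0 now {0, 3}
Step 3: union(5, 1) -> merged; set of 5 now {1, 5, 7}
Step 4: find(3) -> no change; set of 3 is {0, 3}
Step 5: union(8, 2) -> merged; set of 8 now {2, 8}
Step 6: union(8, 11) -> merged; set of 8 now {2, 8, 11}
Step 7: union(7, 0) -> merged; set of 7 now {0, 1, 3, 5, 7}
Step 8: union(0, 10) -> merged; set of 0 now {0, 1, 3, 5, 7, 10}
Step 9: union(10, 4) -> merged; set of 10 now {0, 1, 3, 4, 5, 7, 10}
Component of 7: {0, 1, 3, 4, 5, 7, 10}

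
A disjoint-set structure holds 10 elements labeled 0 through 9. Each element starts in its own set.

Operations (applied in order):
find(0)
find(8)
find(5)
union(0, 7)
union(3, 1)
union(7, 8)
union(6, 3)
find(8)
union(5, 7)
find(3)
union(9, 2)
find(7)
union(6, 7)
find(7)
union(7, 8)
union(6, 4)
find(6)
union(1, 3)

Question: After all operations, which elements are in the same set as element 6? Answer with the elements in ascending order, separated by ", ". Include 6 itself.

Step 1: find(0) -> no change; set of 0 is {0}
Step 2: find(8) -> no change; set of 8 is {8}
Step 3: find(5) -> no change; set of 5 is {5}
Step 4: union(0, 7) -> merged; set of 0 now {0, 7}
Step 5: union(3, 1) -> merged; set of 3 now {1, 3}
Step 6: union(7, 8) -> merged; set of 7 now {0, 7, 8}
Step 7: union(6, 3) -> merged; set of 6 now {1, 3, 6}
Step 8: find(8) -> no change; set of 8 is {0, 7, 8}
Step 9: union(5, 7) -> merged; set of 5 now {0, 5, 7, 8}
Step 10: find(3) -> no change; set of 3 is {1, 3, 6}
Step 11: union(9, 2) -> merged; set of 9 now {2, 9}
Step 12: find(7) -> no change; set of 7 is {0, 5, 7, 8}
Step 13: union(6, 7) -> merged; set of 6 now {0, 1, 3, 5, 6, 7, 8}
Step 14: find(7) -> no change; set of 7 is {0, 1, 3, 5, 6, 7, 8}
Step 15: union(7, 8) -> already same set; set of 7 now {0, 1, 3, 5, 6, 7, 8}
Step 16: union(6, 4) -> merged; set of 6 now {0, 1, 3, 4, 5, 6, 7, 8}
Step 17: find(6) -> no change; set of 6 is {0, 1, 3, 4, 5, 6, 7, 8}
Step 18: union(1, 3) -> already same set; set of 1 now {0, 1, 3, 4, 5, 6, 7, 8}
Component of 6: {0, 1, 3, 4, 5, 6, 7, 8}

Answer: 0, 1, 3, 4, 5, 6, 7, 8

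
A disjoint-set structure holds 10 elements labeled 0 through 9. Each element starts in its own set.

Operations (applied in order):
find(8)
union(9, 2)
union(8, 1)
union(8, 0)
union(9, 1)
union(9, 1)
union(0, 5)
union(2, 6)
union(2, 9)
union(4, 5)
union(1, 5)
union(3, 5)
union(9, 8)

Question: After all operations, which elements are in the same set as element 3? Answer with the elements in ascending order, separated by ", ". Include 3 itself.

Step 1: find(8) -> no change; set of 8 is {8}
Step 2: union(9, 2) -> merged; set of 9 now {2, 9}
Step 3: union(8, 1) -> merged; set of 8 now {1, 8}
Step 4: union(8, 0) -> merged; set of 8 now {0, 1, 8}
Step 5: union(9, 1) -> merged; set of 9 now {0, 1, 2, 8, 9}
Step 6: union(9, 1) -> already same set; set of 9 now {0, 1, 2, 8, 9}
Step 7: union(0, 5) -> merged; set of 0 now {0, 1, 2, 5, 8, 9}
Step 8: union(2, 6) -> merged; set of 2 now {0, 1, 2, 5, 6, 8, 9}
Step 9: union(2, 9) -> already same set; set of 2 now {0, 1, 2, 5, 6, 8, 9}
Step 10: union(4, 5) -> merged; set of 4 now {0, 1, 2, 4, 5, 6, 8, 9}
Step 11: union(1, 5) -> already same set; set of 1 now {0, 1, 2, 4, 5, 6, 8, 9}
Step 12: union(3, 5) -> merged; set of 3 now {0, 1, 2, 3, 4, 5, 6, 8, 9}
Step 13: union(9, 8) -> already same set; set of 9 now {0, 1, 2, 3, 4, 5, 6, 8, 9}
Component of 3: {0, 1, 2, 3, 4, 5, 6, 8, 9}

Answer: 0, 1, 2, 3, 4, 5, 6, 8, 9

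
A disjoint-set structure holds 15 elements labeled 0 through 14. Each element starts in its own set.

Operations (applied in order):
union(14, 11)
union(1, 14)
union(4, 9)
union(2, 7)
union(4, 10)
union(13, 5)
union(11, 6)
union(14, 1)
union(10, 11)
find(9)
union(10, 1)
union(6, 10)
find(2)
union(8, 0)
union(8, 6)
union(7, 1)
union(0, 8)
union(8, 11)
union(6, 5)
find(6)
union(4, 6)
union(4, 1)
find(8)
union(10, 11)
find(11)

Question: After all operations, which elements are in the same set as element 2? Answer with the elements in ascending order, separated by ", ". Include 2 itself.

Step 1: union(14, 11) -> merged; set of 14 now {11, 14}
Step 2: union(1, 14) -> merged; set of 1 now {1, 11, 14}
Step 3: union(4, 9) -> merged; set of 4 now {4, 9}
Step 4: union(2, 7) -> merged; set of 2 now {2, 7}
Step 5: union(4, 10) -> merged; set of 4 now {4, 9, 10}
Step 6: union(13, 5) -> merged; set of 13 now {5, 13}
Step 7: union(11, 6) -> merged; set of 11 now {1, 6, 11, 14}
Step 8: union(14, 1) -> already same set; set of 14 now {1, 6, 11, 14}
Step 9: union(10, 11) -> merged; set of 10 now {1, 4, 6, 9, 10, 11, 14}
Step 10: find(9) -> no change; set of 9 is {1, 4, 6, 9, 10, 11, 14}
Step 11: union(10, 1) -> already same set; set of 10 now {1, 4, 6, 9, 10, 11, 14}
Step 12: union(6, 10) -> already same set; set of 6 now {1, 4, 6, 9, 10, 11, 14}
Step 13: find(2) -> no change; set of 2 is {2, 7}
Step 14: union(8, 0) -> merged; set of 8 now {0, 8}
Step 15: union(8, 6) -> merged; set of 8 now {0, 1, 4, 6, 8, 9, 10, 11, 14}
Step 16: union(7, 1) -> merged; set of 7 now {0, 1, 2, 4, 6, 7, 8, 9, 10, 11, 14}
Step 17: union(0, 8) -> already same set; set of 0 now {0, 1, 2, 4, 6, 7, 8, 9, 10, 11, 14}
Step 18: union(8, 11) -> already same set; set of 8 now {0, 1, 2, 4, 6, 7, 8, 9, 10, 11, 14}
Step 19: union(6, 5) -> merged; set of 6 now {0, 1, 2, 4, 5, 6, 7, 8, 9, 10, 11, 13, 14}
Step 20: find(6) -> no change; set of 6 is {0, 1, 2, 4, 5, 6, 7, 8, 9, 10, 11, 13, 14}
Step 21: union(4, 6) -> already same set; set of 4 now {0, 1, 2, 4, 5, 6, 7, 8, 9, 10, 11, 13, 14}
Step 22: union(4, 1) -> already same set; set of 4 now {0, 1, 2, 4, 5, 6, 7, 8, 9, 10, 11, 13, 14}
Step 23: find(8) -> no change; set of 8 is {0, 1, 2, 4, 5, 6, 7, 8, 9, 10, 11, 13, 14}
Step 24: union(10, 11) -> already same set; set of 10 now {0, 1, 2, 4, 5, 6, 7, 8, 9, 10, 11, 13, 14}
Step 25: find(11) -> no change; set of 11 is {0, 1, 2, 4, 5, 6, 7, 8, 9, 10, 11, 13, 14}
Component of 2: {0, 1, 2, 4, 5, 6, 7, 8, 9, 10, 11, 13, 14}

Answer: 0, 1, 2, 4, 5, 6, 7, 8, 9, 10, 11, 13, 14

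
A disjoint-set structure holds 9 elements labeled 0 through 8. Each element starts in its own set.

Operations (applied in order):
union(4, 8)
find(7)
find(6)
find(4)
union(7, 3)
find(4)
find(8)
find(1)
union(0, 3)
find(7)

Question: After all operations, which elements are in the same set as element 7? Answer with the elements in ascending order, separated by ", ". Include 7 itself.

Step 1: union(4, 8) -> merged; set of 4 now {4, 8}
Step 2: find(7) -> no change; set of 7 is {7}
Step 3: find(6) -> no change; set of 6 is {6}
Step 4: find(4) -> no change; set of 4 is {4, 8}
Step 5: union(7, 3) -> merged; set of 7 now {3, 7}
Step 6: find(4) -> no change; set of 4 is {4, 8}
Step 7: find(8) -> no change; set of 8 is {4, 8}
Step 8: find(1) -> no change; set of 1 is {1}
Step 9: union(0, 3) -> merged; set of 0 now {0, 3, 7}
Step 10: find(7) -> no change; set of 7 is {0, 3, 7}
Component of 7: {0, 3, 7}

Answer: 0, 3, 7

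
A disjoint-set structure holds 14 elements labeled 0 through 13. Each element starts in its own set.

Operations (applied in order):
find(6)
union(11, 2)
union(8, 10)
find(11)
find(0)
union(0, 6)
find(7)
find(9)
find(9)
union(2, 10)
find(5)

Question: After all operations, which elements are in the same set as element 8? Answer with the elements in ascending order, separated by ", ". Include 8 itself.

Answer: 2, 8, 10, 11

Derivation:
Step 1: find(6) -> no change; set of 6 is {6}
Step 2: union(11, 2) -> merged; set of 11 now {2, 11}
Step 3: union(8, 10) -> merged; set of 8 now {8, 10}
Step 4: find(11) -> no change; set of 11 is {2, 11}
Step 5: find(0) -> no change; set of 0 is {0}
Step 6: union(0, 6) -> merged; set of 0 now {0, 6}
Step 7: find(7) -> no change; set of 7 is {7}
Step 8: find(9) -> no change; set of 9 is {9}
Step 9: find(9) -> no change; set of 9 is {9}
Step 10: union(2, 10) -> merged; set of 2 now {2, 8, 10, 11}
Step 11: find(5) -> no change; set of 5 is {5}
Component of 8: {2, 8, 10, 11}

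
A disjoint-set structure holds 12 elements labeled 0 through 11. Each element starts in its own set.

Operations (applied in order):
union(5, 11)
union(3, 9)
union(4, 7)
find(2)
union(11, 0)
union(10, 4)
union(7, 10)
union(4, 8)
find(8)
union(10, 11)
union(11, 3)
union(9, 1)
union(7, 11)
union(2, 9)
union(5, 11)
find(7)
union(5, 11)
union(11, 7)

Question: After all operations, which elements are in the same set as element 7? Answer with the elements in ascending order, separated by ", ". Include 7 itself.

Answer: 0, 1, 2, 3, 4, 5, 7, 8, 9, 10, 11

Derivation:
Step 1: union(5, 11) -> merged; set of 5 now {5, 11}
Step 2: union(3, 9) -> merged; set of 3 now {3, 9}
Step 3: union(4, 7) -> merged; set of 4 now {4, 7}
Step 4: find(2) -> no change; set of 2 is {2}
Step 5: union(11, 0) -> merged; set of 11 now {0, 5, 11}
Step 6: union(10, 4) -> merged; set of 10 now {4, 7, 10}
Step 7: union(7, 10) -> already same set; set of 7 now {4, 7, 10}
Step 8: union(4, 8) -> merged; set of 4 now {4, 7, 8, 10}
Step 9: find(8) -> no change; set of 8 is {4, 7, 8, 10}
Step 10: union(10, 11) -> merged; set of 10 now {0, 4, 5, 7, 8, 10, 11}
Step 11: union(11, 3) -> merged; set of 11 now {0, 3, 4, 5, 7, 8, 9, 10, 11}
Step 12: union(9, 1) -> merged; set of 9 now {0, 1, 3, 4, 5, 7, 8, 9, 10, 11}
Step 13: union(7, 11) -> already same set; set of 7 now {0, 1, 3, 4, 5, 7, 8, 9, 10, 11}
Step 14: union(2, 9) -> merged; set of 2 now {0, 1, 2, 3, 4, 5, 7, 8, 9, 10, 11}
Step 15: union(5, 11) -> already same set; set of 5 now {0, 1, 2, 3, 4, 5, 7, 8, 9, 10, 11}
Step 16: find(7) -> no change; set of 7 is {0, 1, 2, 3, 4, 5, 7, 8, 9, 10, 11}
Step 17: union(5, 11) -> already same set; set of 5 now {0, 1, 2, 3, 4, 5, 7, 8, 9, 10, 11}
Step 18: union(11, 7) -> already same set; set of 11 now {0, 1, 2, 3, 4, 5, 7, 8, 9, 10, 11}
Component of 7: {0, 1, 2, 3, 4, 5, 7, 8, 9, 10, 11}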